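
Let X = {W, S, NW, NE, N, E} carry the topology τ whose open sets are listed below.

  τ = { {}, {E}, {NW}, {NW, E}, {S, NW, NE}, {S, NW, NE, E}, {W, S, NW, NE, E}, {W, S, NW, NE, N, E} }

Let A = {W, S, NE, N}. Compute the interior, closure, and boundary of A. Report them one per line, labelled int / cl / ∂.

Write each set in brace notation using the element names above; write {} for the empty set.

int(A) = {}
cl(A)  = {W, S, NE, N}
∂A     = {W, S, NE, N}

U open, U⊆A: {}. int(A) = ⋃ = {}
X∖A={NW, E}, int(X∖A)={NW, E}, hence cl(A)={W, S, NE, N}
∂A: remove int from cl → {W, S, NE, N}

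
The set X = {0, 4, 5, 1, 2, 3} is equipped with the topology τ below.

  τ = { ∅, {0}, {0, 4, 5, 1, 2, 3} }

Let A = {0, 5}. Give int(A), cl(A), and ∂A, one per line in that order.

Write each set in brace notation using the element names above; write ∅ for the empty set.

int(A) = {0}
cl(A)  = {0, 4, 5, 1, 2, 3}
∂A     = {4, 5, 1, 2, 3}

interior: largest open inside A is {0} (from ∅, {0})
cl via duality: int({4, 1, 2, 3}) = ∅, so X∖∅ = {0, 4, 5, 1, 2, 3}
cl∖int = {4, 5, 1, 2, 3}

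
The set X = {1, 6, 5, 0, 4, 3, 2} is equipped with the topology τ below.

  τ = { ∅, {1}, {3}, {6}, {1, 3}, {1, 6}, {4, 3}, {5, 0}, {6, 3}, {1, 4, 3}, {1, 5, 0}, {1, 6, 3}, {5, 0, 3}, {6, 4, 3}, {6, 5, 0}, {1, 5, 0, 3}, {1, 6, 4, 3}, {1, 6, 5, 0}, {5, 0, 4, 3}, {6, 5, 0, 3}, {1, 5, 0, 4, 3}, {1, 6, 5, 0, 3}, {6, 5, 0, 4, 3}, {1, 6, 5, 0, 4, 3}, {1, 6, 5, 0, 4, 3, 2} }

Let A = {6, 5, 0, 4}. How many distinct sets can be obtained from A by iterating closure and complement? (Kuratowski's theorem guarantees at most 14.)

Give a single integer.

cl via duality: int({1, 3, 2}) = {1, 3}, so X∖{1, 3} = {6, 5, 0, 4, 2}
Write k for closure, c for complement:
  1. A     = {6, 5, 0, 4}
  2. kA    = {6, 5, 0, 4, 2}
  3. cA    = {1, 3, 2}
  4. ckA   = {1, 3}
  5. kcA   = {1, 4, 3, 2}
  6. ckcA  = {6, 5, 0}
  7. kckcA = {6, 5, 0, 2}
  8. ckckcA = {1, 4, 3}
applying k or c yields no new set

8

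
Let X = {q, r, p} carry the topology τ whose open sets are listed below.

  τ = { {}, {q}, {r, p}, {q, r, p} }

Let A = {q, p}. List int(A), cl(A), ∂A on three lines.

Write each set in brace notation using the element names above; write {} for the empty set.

open subsets of A: {}, {q}; so int(A) = {q}
closure: X∖int(X∖A) = X∖{} = {q, r, p}
∂A = {q, r, p} minus {q} = {r, p}

int(A) = {q}
cl(A)  = {q, r, p}
∂A     = {r, p}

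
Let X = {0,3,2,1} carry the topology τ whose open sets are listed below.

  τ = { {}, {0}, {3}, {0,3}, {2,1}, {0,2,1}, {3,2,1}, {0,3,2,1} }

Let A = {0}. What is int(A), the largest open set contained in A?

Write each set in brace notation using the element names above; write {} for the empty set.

{0}

opens ⊆ A: {}, {0}; union → int = {0}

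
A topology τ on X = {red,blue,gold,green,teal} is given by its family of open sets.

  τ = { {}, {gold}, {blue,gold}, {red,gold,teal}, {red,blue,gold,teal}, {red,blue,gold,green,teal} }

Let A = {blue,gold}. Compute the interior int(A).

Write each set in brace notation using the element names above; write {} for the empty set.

open subsets of A: {}, {gold}, {blue,gold}; so int(A) = {blue,gold}

{blue,gold}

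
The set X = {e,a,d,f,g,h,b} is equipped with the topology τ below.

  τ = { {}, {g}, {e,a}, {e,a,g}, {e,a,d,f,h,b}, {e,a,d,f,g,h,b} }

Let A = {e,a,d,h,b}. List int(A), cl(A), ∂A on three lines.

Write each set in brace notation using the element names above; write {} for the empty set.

open subsets of A: {}, {e,a}; so int(A) = {e,a}
closure: X∖int(X∖A) = X∖{g} = {e,a,d,f,h,b}
∂A = {e,a,d,f,h,b} minus {e,a} = {d,f,h,b}

int(A) = {e,a}
cl(A)  = {e,a,d,f,h,b}
∂A     = {d,f,h,b}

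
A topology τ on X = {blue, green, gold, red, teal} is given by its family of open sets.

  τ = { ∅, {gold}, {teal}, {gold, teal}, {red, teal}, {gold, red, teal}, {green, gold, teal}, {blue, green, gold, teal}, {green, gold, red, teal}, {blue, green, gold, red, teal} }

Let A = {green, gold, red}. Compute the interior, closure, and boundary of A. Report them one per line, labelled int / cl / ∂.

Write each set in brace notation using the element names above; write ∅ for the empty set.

int(A) = {gold}
cl(A)  = {blue, green, gold, red}
∂A     = {blue, green, red}

U open, U⊆A: ∅, {gold}. int(A) = ⋃ = {gold}
X∖A={blue, teal}, int(X∖A)={teal}, hence cl(A)={blue, green, gold, red}
∂A: remove int from cl → {blue, green, red}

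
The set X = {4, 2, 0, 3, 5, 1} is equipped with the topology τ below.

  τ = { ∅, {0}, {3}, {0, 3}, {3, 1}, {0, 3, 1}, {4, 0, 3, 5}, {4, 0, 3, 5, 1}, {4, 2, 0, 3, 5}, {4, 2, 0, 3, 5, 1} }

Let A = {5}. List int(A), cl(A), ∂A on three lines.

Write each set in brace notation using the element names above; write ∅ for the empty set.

int(A) = ∅
cl(A)  = {4, 2, 5}
∂A     = {4, 2, 5}

interior: largest open inside A is ∅ (from ∅)
cl via duality: int({4, 2, 0, 3, 1}) = {0, 3, 1}, so X∖{0, 3, 1} = {4, 2, 5}
cl∖int = {4, 2, 5}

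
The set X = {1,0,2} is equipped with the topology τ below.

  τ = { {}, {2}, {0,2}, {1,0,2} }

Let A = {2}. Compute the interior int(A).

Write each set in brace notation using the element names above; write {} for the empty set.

interior: largest open inside A is {2} (from {}, {2})

{2}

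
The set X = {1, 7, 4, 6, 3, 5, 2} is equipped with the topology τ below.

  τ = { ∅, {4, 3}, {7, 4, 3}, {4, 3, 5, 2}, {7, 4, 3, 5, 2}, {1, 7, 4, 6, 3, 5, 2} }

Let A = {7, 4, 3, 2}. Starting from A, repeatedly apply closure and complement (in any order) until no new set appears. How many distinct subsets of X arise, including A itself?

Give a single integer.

complement {1, 6, 5}; its interior ∅; cl(A) = X∖∅ = {1, 7, 4, 6, 3, 5, 2}
With k = closure, c = complement:
  1. A     = {7, 4, 3, 2}
  2. kA    = {1, 7, 4, 6, 3, 5, 2}
  3. cA    = {1, 6, 5}
  4. ckA   = ∅
  5. kcA   = {1, 6, 5, 2}
  6. ckcA  = {7, 4, 3}
k, c of each give nothing new

6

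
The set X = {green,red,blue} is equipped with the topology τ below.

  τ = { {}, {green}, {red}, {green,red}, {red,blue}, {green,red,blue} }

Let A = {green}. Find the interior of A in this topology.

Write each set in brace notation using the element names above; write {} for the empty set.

interior: largest open inside A is {green} (from {}, {green})

{green}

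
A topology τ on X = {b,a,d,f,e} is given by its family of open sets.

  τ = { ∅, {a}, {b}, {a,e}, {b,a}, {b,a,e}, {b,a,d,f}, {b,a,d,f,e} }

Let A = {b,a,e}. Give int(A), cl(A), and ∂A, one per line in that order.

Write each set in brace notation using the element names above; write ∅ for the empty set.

open subsets of A: ∅, {b}, {a}, {b,a}, {a,e}, {b,a,e}; so int(A) = {b,a,e}
closure: X∖int(X∖A) = X∖∅ = {b,a,d,f,e}
∂A = {b,a,d,f,e} minus {b,a,e} = {d,f}

int(A) = {b,a,e}
cl(A)  = {b,a,d,f,e}
∂A     = {d,f}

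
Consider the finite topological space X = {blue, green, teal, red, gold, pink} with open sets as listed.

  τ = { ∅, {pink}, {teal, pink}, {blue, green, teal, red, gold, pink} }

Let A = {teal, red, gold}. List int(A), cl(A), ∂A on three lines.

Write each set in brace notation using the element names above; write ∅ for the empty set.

int(A) = ∅
cl(A)  = {blue, green, teal, red, gold}
∂A     = {blue, green, teal, red, gold}

open subsets of A: ∅; so int(A) = ∅
closure: X∖int(X∖A) = X∖{pink} = {blue, green, teal, red, gold}
∂A = {blue, green, teal, red, gold} minus ∅ = {blue, green, teal, red, gold}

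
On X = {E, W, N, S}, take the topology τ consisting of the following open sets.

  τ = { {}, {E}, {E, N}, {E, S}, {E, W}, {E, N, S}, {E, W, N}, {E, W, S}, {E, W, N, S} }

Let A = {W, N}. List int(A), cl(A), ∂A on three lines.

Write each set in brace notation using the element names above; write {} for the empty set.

opens ⊆ A: {}; union → int = {}
complement {E, S}; its interior {E, S}; cl(A) = X∖{E, S} = {W, N}
boundary = {W, N} ∖ {} = {W, N}

int(A) = {}
cl(A)  = {W, N}
∂A     = {W, N}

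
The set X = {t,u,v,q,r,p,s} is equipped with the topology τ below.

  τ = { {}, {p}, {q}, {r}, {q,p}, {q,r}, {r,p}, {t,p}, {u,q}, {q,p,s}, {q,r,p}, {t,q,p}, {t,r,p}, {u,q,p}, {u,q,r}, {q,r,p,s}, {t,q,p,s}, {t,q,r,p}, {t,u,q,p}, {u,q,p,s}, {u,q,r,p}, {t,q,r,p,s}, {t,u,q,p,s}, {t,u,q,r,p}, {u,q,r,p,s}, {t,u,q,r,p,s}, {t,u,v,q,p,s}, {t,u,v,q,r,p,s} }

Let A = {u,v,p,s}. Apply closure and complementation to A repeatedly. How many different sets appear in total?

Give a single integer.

10

closure: X∖int(X∖A) = X∖{q,r} = {t,u,v,p,s}
Let k=closure and c=complement:
  1. A     = {u,v,p,s}
  2. kA    = {t,u,v,p,s}
  3. cA    = {t,q,r}
  4. ckA   = {q,r}
  5. kcA   = {t,u,v,q,r,s}
  6. kckA  = {u,v,q,r,s}
  7. ckcA  = {p}
  8. ckckA = {t,p}
  9. kckcA = {t,v,p,s}
  10. ckckcA = {u,q,r}
— saturated at 10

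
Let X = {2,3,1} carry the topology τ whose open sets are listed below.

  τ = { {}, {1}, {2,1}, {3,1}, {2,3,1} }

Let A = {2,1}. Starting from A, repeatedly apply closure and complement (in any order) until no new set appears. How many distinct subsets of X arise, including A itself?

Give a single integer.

4

complement {3}; its interior {}; cl(A) = X∖{} = {2,3,1}
With k = closure, c = complement:
  1. A     = {2,1}
  2. kA    = {2,3,1}
  3. cA    = {3}
  4. ckA   = {}
k, c of each give nothing new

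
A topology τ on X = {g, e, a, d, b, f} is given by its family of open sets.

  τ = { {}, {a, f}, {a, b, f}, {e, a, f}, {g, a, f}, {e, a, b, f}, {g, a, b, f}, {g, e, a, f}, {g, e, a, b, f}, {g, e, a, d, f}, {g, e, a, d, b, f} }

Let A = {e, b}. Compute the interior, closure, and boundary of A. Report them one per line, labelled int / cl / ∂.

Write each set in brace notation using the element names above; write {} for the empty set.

int(A) = {}
cl(A)  = {e, d, b}
∂A     = {e, d, b}

U open, U⊆A: {}. int(A) = ⋃ = {}
X∖A={g, a, d, f}, int(X∖A)={g, a, f}, hence cl(A)={e, d, b}
∂A: remove int from cl → {e, d, b}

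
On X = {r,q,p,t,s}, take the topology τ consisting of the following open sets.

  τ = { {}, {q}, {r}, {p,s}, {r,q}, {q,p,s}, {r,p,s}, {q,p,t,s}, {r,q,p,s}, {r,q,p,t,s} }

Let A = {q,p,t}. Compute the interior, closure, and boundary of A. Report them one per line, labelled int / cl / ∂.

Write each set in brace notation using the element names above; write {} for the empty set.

int(A) = {q}
cl(A)  = {q,p,t,s}
∂A     = {p,t,s}

interior: largest open inside A is {q} (from {}, {q})
cl via duality: int({r,s}) = {r}, so X∖{r} = {q,p,t,s}
cl∖int = {p,t,s}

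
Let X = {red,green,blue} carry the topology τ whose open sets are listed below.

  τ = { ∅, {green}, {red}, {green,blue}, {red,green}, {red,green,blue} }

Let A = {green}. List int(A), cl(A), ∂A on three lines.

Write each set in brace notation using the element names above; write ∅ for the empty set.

U open, U⊆A: ∅, {green}. int(A) = ⋃ = {green}
X∖A={red,blue}, int(X∖A)={red}, hence cl(A)={green,blue}
∂A: remove int from cl → {blue}

int(A) = {green}
cl(A)  = {green,blue}
∂A     = {blue}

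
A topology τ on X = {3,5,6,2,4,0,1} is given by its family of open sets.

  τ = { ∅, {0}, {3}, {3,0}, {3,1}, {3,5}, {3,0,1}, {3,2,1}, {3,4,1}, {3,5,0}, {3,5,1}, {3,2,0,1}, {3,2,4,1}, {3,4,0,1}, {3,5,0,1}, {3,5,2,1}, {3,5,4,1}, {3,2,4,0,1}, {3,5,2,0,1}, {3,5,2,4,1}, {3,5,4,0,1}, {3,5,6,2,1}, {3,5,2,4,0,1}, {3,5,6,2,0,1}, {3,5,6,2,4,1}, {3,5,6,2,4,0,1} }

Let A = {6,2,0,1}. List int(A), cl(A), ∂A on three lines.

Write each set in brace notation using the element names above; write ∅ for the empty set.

int(A) = {0}
cl(A)  = {6,2,4,0,1}
∂A     = {6,2,4,1}

interior: largest open inside A is {0} (from ∅, {0})
cl via duality: int({3,5,4}) = {3,5}, so X∖{3,5} = {6,2,4,0,1}
cl∖int = {6,2,4,1}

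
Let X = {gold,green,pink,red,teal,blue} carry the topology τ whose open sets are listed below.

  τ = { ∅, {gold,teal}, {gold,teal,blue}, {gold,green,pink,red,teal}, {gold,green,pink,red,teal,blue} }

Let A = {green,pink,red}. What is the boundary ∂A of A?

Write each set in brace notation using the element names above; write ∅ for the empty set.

{green,pink,red}

open subsets of A: ∅; so int(A) = ∅
closure: X∖int(X∖A) = X∖{gold,teal,blue} = {green,pink,red}
∂A = {green,pink,red} minus ∅ = {green,pink,red}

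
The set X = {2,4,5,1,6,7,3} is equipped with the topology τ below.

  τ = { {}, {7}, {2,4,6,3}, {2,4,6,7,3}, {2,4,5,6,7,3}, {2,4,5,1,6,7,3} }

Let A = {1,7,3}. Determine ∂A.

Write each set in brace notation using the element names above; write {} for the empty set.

{2,4,5,1,6,3}

opens ⊆ A: {}, {7}; union → int = {7}
complement {2,4,5,6}; its interior {}; cl(A) = X∖{} = {2,4,5,1,6,7,3}
boundary = {2,4,5,1,6,7,3} ∖ {7} = {2,4,5,1,6,3}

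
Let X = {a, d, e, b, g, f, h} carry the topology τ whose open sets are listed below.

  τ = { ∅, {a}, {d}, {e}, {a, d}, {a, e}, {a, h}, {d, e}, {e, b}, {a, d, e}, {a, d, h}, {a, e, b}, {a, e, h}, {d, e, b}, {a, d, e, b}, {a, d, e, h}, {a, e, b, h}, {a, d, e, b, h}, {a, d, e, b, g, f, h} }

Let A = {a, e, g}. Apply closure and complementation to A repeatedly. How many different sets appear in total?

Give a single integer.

complement {d, b, f, h}; its interior {d}; cl(A) = X∖{d} = {a, e, b, g, f, h}
With k = closure, c = complement:
  1. A     = {a, e, g}
  2. kA    = {a, e, b, g, f, h}
  3. cA    = {d, b, f, h}
  4. ckA   = {d}
  5. kcA   = {d, b, g, f, h}
  6. kckA  = {d, g, f}
  7. ckcA  = {a, e}
  8. ckckA = {a, e, b, h}
k, c of each give nothing new

8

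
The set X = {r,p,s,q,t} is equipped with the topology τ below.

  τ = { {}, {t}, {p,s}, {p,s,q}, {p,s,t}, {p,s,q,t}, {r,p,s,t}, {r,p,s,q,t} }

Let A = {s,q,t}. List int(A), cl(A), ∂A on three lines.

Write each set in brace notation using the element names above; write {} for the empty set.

opens ⊆ A: {}, {t}; union → int = {t}
complement {r,p}; its interior {}; cl(A) = X∖{} = {r,p,s,q,t}
boundary = {r,p,s,q,t} ∖ {t} = {r,p,s,q}

int(A) = {t}
cl(A)  = {r,p,s,q,t}
∂A     = {r,p,s,q}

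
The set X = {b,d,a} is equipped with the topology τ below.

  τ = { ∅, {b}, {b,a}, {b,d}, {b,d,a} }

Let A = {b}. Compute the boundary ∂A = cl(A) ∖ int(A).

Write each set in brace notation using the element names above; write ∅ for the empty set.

U open, U⊆A: ∅, {b}. int(A) = ⋃ = {b}
X∖A={d,a}, int(X∖A)=∅, hence cl(A)={b,d,a}
∂A: remove int from cl → {d,a}

{d,a}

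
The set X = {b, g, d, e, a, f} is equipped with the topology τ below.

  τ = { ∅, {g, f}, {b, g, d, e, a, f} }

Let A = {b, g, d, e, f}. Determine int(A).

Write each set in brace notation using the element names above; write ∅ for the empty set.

{g, f}

interior: largest open inside A is {g, f} (from ∅, {g, f})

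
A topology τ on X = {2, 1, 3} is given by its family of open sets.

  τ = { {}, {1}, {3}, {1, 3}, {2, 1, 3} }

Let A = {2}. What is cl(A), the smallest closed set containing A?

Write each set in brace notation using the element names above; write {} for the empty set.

{2}

cl via duality: int({1, 3}) = {1, 3}, so X∖{1, 3} = {2}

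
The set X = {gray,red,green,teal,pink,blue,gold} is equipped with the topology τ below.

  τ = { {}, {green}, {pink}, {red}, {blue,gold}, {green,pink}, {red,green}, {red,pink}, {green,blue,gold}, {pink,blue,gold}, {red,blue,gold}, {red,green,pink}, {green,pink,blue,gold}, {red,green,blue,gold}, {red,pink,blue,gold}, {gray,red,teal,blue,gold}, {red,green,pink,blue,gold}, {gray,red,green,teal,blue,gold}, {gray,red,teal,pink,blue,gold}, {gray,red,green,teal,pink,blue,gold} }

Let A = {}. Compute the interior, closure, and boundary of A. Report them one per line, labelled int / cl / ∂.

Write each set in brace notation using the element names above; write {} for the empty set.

interior: largest open inside A is {} (from {})
cl via duality: int({gray,red,green,teal,pink,blue,gold}) = {gray,red,green,teal,pink,blue,gold}, so X∖{gray,red,green,teal,pink,blue,gold} = {}
cl∖int = {}

int(A) = {}
cl(A)  = {}
∂A     = {}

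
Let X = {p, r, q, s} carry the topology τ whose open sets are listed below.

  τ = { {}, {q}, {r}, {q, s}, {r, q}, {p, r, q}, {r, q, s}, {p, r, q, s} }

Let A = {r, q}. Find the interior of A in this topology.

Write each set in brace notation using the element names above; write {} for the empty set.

open subsets of A: {}, {q}, {r}, {r, q}; so int(A) = {r, q}

{r, q}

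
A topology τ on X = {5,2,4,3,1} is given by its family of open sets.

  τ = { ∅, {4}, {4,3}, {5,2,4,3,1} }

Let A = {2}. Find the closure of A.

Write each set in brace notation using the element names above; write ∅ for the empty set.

complement {5,4,3,1}; its interior {4,3}; cl(A) = X∖{4,3} = {5,2,1}

{5,2,1}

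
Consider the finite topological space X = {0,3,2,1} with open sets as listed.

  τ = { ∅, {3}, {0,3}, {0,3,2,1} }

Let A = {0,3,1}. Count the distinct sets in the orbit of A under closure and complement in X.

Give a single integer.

6

closure: X∖int(X∖A) = X∖∅ = {0,3,2,1}
Let k=closure and c=complement:
  1. A     = {0,3,1}
  2. kA    = {0,3,2,1}
  3. cA    = {2}
  4. ckA   = ∅
  5. kcA   = {2,1}
  6. ckcA  = {0,3}
— saturated at 6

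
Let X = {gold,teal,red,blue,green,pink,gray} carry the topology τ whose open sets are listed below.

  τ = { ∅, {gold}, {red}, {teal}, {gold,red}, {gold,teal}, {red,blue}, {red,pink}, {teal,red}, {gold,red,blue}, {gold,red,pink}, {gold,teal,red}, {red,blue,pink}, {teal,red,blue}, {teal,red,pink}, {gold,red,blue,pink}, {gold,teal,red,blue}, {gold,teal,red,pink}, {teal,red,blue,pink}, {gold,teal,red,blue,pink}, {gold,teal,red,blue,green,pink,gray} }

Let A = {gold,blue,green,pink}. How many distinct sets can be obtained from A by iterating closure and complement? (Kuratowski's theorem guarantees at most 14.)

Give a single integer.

8

cl via duality: int({teal,red,gray}) = {teal,red}, so X∖{teal,red} = {gold,blue,green,pink,gray}
Write k for closure, c for complement:
  1. A     = {gold,blue,green,pink}
  2. kA    = {gold,blue,green,pink,gray}
  3. cA    = {teal,red,gray}
  4. ckA   = {teal,red}
  5. kcA   = {teal,red,blue,green,pink,gray}
  6. ckcA  = {gold}
  7. kckcA = {gold,green,gray}
  8. ckckcA = {teal,red,blue,pink}
applying k or c yields no new set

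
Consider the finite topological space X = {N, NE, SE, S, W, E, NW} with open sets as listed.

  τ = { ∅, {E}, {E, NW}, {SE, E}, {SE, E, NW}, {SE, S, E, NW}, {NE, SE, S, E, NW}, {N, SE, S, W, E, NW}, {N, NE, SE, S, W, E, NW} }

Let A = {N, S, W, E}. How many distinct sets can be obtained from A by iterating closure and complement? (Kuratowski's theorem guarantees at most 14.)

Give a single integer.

cl via duality: int({NE, SE, NW}) = ∅, so X∖∅ = {N, NE, SE, S, W, E, NW}
Write k for closure, c for complement:
  1. A     = {N, S, W, E}
  2. kA    = {N, NE, SE, S, W, E, NW}
  3. cA    = {NE, SE, NW}
  4. ckA   = ∅
  5. kcA   = {N, NE, SE, S, W, NW}
  6. ckcA  = {E}
applying k or c yields no new set

6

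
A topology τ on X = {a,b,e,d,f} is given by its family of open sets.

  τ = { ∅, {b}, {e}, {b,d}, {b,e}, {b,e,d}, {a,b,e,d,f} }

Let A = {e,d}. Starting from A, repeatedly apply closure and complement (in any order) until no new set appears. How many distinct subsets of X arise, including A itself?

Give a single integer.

closure: X∖int(X∖A) = X∖{b} = {a,e,d,f}
Let k=closure and c=complement:
  1. A     = {e,d}
  2. kA    = {a,e,d,f}
  3. cA    = {a,b,f}
  4. ckA   = {b}
  5. kcA   = {a,b,d,f}
  6. ckcA  = {e}
  7. kckcA = {a,e,f}
  8. ckckcA = {b,d}
— saturated at 8

8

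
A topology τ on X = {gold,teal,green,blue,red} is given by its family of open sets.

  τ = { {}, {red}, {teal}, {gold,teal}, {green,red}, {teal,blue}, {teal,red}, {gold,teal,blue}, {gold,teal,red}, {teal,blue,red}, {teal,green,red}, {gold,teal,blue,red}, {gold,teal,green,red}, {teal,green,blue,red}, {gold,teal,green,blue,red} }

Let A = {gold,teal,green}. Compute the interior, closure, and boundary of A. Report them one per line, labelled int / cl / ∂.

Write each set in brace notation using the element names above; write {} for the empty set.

U open, U⊆A: {}, {teal}, {gold,teal}. int(A) = ⋃ = {gold,teal}
X∖A={blue,red}, int(X∖A)={red}, hence cl(A)={gold,teal,green,blue}
∂A: remove int from cl → {green,blue}

int(A) = {gold,teal}
cl(A)  = {gold,teal,green,blue}
∂A     = {green,blue}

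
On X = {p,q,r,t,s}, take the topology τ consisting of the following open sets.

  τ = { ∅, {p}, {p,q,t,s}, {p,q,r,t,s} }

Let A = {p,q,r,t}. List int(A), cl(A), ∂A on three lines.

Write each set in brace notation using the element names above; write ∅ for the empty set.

int(A) = {p}
cl(A)  = {p,q,r,t,s}
∂A     = {q,r,t,s}

opens ⊆ A: ∅, {p}; union → int = {p}
complement {s}; its interior ∅; cl(A) = X∖∅ = {p,q,r,t,s}
boundary = {p,q,r,t,s} ∖ {p} = {q,r,t,s}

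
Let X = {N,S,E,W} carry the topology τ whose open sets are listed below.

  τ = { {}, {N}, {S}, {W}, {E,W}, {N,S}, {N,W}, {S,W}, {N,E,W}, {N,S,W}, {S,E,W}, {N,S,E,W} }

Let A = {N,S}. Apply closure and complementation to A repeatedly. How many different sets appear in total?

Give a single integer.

complement {E,W}; its interior {E,W}; cl(A) = X∖{E,W} = {N,S}
With k = closure, c = complement:
  1. A     = {N,S}
  2. cA    = {E,W}
k, c of each give nothing new

2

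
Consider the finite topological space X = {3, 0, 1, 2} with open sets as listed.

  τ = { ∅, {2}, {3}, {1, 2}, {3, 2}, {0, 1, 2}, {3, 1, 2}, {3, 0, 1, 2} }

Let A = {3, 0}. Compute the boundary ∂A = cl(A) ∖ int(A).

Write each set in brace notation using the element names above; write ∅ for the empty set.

U open, U⊆A: ∅, {3}. int(A) = ⋃ = {3}
X∖A={1, 2}, int(X∖A)={1, 2}, hence cl(A)={3, 0}
∂A: remove int from cl → {0}

{0}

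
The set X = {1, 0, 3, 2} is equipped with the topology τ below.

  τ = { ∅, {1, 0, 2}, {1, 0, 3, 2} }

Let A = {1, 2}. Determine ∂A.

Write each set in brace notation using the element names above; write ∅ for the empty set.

interior: largest open inside A is ∅ (from ∅)
cl via duality: int({0, 3}) = ∅, so X∖∅ = {1, 0, 3, 2}
cl∖int = {1, 0, 3, 2}

{1, 0, 3, 2}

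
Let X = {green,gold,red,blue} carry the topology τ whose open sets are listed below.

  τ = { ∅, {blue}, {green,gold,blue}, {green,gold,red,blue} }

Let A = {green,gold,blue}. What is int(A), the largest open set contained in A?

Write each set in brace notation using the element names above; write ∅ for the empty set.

{green,gold,blue}

interior: largest open inside A is {green,gold,blue} (from ∅, {blue}, {green,gold,blue})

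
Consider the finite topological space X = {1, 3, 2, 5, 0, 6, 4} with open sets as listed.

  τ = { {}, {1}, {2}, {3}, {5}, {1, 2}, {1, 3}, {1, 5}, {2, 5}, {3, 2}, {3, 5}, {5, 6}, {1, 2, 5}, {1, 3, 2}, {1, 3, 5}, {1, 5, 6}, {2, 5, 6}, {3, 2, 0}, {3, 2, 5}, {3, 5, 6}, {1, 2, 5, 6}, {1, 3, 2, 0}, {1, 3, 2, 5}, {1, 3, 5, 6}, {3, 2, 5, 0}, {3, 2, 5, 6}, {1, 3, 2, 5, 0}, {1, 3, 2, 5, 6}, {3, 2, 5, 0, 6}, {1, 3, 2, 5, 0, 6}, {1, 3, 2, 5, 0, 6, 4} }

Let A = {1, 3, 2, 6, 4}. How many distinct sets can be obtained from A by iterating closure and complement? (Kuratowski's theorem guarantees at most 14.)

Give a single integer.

complement {5, 0}; its interior {5}; cl(A) = X∖{5} = {1, 3, 2, 0, 6, 4}
With k = closure, c = complement:
  1. A     = {1, 3, 2, 6, 4}
  2. kA    = {1, 3, 2, 0, 6, 4}
  3. cA    = {5, 0}
  4. ckA   = {5}
  5. kcA   = {5, 0, 6, 4}
  6. kckA  = {5, 6, 4}
  7. ckcA  = {1, 3, 2}
  8. ckckA = {1, 3, 2, 0}
  9. kckcA = {1, 3, 2, 0, 4}
  10. ckckcA = {5, 6}
k, c of each give nothing new

10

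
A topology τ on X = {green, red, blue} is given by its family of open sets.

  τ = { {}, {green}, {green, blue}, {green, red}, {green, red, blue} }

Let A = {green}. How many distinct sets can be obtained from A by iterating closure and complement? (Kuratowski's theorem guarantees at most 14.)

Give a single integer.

complement {red, blue}; its interior {}; cl(A) = X∖{} = {green, red, blue}
With k = closure, c = complement:
  1. A     = {green}
  2. kA    = {green, red, blue}
  3. cA    = {red, blue}
  4. ckA   = {}
k, c of each give nothing new

4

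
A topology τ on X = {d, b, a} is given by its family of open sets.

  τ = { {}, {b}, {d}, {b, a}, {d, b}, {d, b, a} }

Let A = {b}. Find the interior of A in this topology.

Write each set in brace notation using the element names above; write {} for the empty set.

open subsets of A: {}, {b}; so int(A) = {b}

{b}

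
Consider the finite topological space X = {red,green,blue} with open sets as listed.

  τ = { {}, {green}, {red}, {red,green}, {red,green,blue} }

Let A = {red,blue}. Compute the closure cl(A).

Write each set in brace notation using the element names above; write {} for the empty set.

closure: X∖int(X∖A) = X∖{green} = {red,blue}

{red,blue}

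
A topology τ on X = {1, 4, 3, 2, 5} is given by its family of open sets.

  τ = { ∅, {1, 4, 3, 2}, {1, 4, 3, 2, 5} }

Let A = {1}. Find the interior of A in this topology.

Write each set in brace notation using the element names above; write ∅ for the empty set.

∅

opens ⊆ A: ∅; union → int = ∅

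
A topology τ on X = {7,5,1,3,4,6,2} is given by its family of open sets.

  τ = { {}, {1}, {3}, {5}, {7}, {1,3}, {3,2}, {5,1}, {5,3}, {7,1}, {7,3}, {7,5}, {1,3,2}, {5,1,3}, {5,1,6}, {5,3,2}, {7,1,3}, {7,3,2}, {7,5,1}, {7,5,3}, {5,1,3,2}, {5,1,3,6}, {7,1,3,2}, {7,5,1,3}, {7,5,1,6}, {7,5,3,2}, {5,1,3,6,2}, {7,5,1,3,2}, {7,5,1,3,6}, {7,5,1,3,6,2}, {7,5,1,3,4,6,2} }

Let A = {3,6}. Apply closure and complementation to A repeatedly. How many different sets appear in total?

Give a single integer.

10

complement {7,5,1,4,2}; its interior {7,5,1}; cl(A) = X∖{7,5,1} = {3,4,6,2}
With k = closure, c = complement:
  1. A     = {3,6}
  2. kA    = {3,4,6,2}
  3. cA    = {7,5,1,4,2}
  4. ckA   = {7,5,1}
  5. kcA   = {7,5,1,4,6,2}
  6. kckA  = {7,5,1,4,6}
  7. ckcA  = {3}
  8. ckckA = {3,2}
  9. kckcA = {3,4,2}
  10. ckckcA = {7,5,1,6}
k, c of each give nothing new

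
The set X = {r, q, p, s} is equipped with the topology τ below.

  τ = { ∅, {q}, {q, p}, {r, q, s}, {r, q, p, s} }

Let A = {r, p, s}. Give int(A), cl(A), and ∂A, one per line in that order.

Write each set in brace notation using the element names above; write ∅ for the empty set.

int(A) = ∅
cl(A)  = {r, p, s}
∂A     = {r, p, s}

interior: largest open inside A is ∅ (from ∅)
cl via duality: int({q}) = {q}, so X∖{q} = {r, p, s}
cl∖int = {r, p, s}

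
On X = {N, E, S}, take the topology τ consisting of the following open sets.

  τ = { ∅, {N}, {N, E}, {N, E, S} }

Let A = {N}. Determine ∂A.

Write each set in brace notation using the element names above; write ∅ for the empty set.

{E, S}

interior: largest open inside A is {N} (from ∅, {N})
cl via duality: int({E, S}) = ∅, so X∖∅ = {N, E, S}
cl∖int = {E, S}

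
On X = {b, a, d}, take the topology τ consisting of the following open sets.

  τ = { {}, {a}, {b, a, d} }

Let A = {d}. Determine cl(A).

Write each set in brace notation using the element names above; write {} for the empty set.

complement {b, a}; its interior {a}; cl(A) = X∖{a} = {b, d}

{b, d}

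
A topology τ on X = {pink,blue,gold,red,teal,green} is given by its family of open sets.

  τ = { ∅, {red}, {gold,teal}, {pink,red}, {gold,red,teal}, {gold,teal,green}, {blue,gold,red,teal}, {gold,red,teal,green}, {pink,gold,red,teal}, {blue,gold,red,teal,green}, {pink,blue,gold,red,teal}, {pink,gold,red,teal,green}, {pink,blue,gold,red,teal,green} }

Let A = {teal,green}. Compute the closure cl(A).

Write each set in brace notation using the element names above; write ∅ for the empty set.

{blue,gold,teal,green}

complement {pink,blue,gold,red}; its interior {pink,red}; cl(A) = X∖{pink,red} = {blue,gold,teal,green}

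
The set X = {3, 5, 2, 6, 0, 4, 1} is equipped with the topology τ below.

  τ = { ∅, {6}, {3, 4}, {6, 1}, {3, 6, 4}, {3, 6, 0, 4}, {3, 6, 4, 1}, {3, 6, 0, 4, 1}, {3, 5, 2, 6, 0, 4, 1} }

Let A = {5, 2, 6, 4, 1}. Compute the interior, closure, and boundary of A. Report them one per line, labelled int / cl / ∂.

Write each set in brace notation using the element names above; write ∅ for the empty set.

int(A) = {6, 1}
cl(A)  = {3, 5, 2, 6, 0, 4, 1}
∂A     = {3, 5, 2, 0, 4}

interior: largest open inside A is {6, 1} (from ∅, {6}, {6, 1})
cl via duality: int({3, 0}) = ∅, so X∖∅ = {3, 5, 2, 6, 0, 4, 1}
cl∖int = {3, 5, 2, 0, 4}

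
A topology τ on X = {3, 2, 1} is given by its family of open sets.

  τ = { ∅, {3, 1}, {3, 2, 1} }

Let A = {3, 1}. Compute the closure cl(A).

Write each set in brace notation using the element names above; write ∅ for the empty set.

X∖A={2}, int(X∖A)=∅, hence cl(A)={3, 2, 1}

{3, 2, 1}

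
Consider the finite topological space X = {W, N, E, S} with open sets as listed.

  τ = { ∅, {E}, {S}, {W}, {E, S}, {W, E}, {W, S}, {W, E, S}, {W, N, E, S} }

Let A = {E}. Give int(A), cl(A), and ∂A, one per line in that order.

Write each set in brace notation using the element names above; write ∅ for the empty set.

opens ⊆ A: ∅, {E}; union → int = {E}
complement {W, N, S}; its interior {W, S}; cl(A) = X∖{W, S} = {N, E}
boundary = {N, E} ∖ {E} = {N}

int(A) = {E}
cl(A)  = {N, E}
∂A     = {N}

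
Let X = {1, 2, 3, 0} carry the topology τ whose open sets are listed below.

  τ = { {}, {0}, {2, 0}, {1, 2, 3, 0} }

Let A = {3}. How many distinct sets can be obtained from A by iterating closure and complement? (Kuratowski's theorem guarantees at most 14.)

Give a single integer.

cl via duality: int({1, 2, 0}) = {2, 0}, so X∖{2, 0} = {1, 3}
Write k for closure, c for complement:
  1. A     = {3}
  2. kA    = {1, 3}
  3. cA    = {1, 2, 0}
  4. ckA   = {2, 0}
  5. kcA   = {1, 2, 3, 0}
  6. ckcA  = {}
applying k or c yields no new set

6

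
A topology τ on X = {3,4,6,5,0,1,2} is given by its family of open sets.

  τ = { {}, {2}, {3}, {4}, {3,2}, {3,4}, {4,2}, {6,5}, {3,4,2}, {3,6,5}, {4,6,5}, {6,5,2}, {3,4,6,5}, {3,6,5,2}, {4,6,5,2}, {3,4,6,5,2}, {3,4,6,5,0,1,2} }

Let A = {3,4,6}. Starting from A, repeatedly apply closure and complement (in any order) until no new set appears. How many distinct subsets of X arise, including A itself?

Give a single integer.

X∖A={5,0,1,2}, int(X∖A)={2}, hence cl(A)={3,4,6,5,0,1}
Orbit (k=closure, c=complement):
  1. A     = {3,4,6}
  2. kA    = {3,4,6,5,0,1}
  3. cA    = {5,0,1,2}
  4. ckA   = {2}
  5. kcA   = {6,5,0,1,2}
  6. kckA  = {0,1,2}
  7. ckcA  = {3,4}
  8. ckckA = {3,4,6,5}
  9. kckcA = {3,4,0,1}
  10. ckckcA = {6,5,2}
(closed under both — stop)

10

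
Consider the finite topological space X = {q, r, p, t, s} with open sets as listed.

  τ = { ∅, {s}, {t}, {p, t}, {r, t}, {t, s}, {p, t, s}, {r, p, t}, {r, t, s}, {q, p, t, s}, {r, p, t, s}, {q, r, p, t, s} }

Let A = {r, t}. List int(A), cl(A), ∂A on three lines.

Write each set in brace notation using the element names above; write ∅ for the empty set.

interior: largest open inside A is {r, t} (from ∅, {t}, {r, t})
cl via duality: int({q, p, s}) = {s}, so X∖{s} = {q, r, p, t}
cl∖int = {q, p}

int(A) = {r, t}
cl(A)  = {q, r, p, t}
∂A     = {q, p}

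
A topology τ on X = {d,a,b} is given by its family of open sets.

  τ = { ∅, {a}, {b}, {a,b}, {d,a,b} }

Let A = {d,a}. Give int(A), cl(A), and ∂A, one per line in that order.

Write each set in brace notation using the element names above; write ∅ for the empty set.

open subsets of A: ∅, {a}; so int(A) = {a}
closure: X∖int(X∖A) = X∖{b} = {d,a}
∂A = {d,a} minus {a} = {d}

int(A) = {a}
cl(A)  = {d,a}
∂A     = {d}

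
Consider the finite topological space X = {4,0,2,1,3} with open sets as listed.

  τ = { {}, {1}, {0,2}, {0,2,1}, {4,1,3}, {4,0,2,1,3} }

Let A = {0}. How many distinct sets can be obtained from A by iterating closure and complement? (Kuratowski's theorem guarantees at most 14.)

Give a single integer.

closure: X∖int(X∖A) = X∖{4,1,3} = {0,2}
Let k=closure and c=complement:
  1. A     = {0}
  2. kA    = {0,2}
  3. cA    = {4,2,1,3}
  4. ckA   = {4,1,3}
  5. kcA   = {4,0,2,1,3}
  6. ckcA  = {}
— saturated at 6

6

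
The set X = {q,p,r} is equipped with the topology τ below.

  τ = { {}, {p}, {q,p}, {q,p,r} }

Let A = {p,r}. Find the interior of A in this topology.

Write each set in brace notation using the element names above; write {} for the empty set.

{p}

U open, U⊆A: {}, {p}. int(A) = ⋃ = {p}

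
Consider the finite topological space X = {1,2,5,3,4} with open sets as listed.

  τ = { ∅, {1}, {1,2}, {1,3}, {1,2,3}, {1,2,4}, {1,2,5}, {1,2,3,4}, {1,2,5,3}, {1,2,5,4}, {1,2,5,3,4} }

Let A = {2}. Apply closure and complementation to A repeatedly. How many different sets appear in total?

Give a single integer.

X∖A={1,5,3,4}, int(X∖A)={1,3}, hence cl(A)={2,5,4}
Orbit (k=closure, c=complement):
  1. A     = {2}
  2. kA    = {2,5,4}
  3. cA    = {1,5,3,4}
  4. ckA   = {1,3}
  5. kcA   = {1,2,5,3,4}
  6. ckcA  = ∅
(closed under both — stop)

6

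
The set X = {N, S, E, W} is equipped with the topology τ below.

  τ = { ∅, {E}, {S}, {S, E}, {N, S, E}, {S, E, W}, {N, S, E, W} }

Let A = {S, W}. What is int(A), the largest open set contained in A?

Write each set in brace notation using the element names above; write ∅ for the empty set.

U open, U⊆A: ∅, {S}. int(A) = ⋃ = {S}

{S}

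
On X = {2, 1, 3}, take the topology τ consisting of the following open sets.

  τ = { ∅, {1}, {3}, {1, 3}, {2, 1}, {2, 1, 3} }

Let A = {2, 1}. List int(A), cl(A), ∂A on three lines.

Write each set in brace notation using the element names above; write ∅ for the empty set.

int(A) = {2, 1}
cl(A)  = {2, 1}
∂A     = ∅

U open, U⊆A: ∅, {1}, {2, 1}. int(A) = ⋃ = {2, 1}
X∖A={3}, int(X∖A)={3}, hence cl(A)={2, 1}
∂A: remove int from cl → ∅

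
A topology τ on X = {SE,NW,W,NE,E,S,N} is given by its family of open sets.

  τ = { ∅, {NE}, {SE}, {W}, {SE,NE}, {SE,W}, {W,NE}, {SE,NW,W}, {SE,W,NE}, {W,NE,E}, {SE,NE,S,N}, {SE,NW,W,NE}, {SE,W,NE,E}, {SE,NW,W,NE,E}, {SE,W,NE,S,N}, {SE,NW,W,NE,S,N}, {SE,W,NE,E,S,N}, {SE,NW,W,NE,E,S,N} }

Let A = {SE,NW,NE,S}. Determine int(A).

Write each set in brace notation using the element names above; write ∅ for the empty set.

{SE,NE}

open subsets of A: ∅, {NE}, {SE}, {SE,NE}; so int(A) = {SE,NE}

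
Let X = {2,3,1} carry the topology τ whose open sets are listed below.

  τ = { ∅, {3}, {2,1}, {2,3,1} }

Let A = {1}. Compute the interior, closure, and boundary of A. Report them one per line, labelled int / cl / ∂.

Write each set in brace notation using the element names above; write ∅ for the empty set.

int(A) = ∅
cl(A)  = {2,1}
∂A     = {2,1}

U open, U⊆A: ∅. int(A) = ⋃ = ∅
X∖A={2,3}, int(X∖A)={3}, hence cl(A)={2,1}
∂A: remove int from cl → {2,1}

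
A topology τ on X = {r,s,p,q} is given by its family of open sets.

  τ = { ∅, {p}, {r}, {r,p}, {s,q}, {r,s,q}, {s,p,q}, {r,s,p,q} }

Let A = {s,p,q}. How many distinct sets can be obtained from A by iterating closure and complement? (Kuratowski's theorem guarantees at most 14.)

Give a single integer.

2

cl via duality: int({r}) = {r}, so X∖{r} = {s,p,q}
Write k for closure, c for complement:
  1. A     = {s,p,q}
  2. cA    = {r}
applying k or c yields no new set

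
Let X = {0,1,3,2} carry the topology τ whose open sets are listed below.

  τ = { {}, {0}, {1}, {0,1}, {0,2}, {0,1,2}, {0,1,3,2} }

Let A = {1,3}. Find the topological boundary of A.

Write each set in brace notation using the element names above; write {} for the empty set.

{3}

open subsets of A: {}, {1}; so int(A) = {1}
closure: X∖int(X∖A) = X∖{0,2} = {1,3}
∂A = {1,3} minus {1} = {3}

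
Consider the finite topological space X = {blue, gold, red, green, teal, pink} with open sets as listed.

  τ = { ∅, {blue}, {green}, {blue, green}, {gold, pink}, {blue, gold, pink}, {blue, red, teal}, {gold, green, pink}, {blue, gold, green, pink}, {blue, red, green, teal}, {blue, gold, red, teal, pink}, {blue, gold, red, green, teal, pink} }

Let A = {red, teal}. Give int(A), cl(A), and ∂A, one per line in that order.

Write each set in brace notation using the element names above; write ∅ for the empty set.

U open, U⊆A: ∅. int(A) = ⋃ = ∅
X∖A={blue, gold, green, pink}, int(X∖A)={blue, gold, green, pink}, hence cl(A)={red, teal}
∂A: remove int from cl → {red, teal}

int(A) = ∅
cl(A)  = {red, teal}
∂A     = {red, teal}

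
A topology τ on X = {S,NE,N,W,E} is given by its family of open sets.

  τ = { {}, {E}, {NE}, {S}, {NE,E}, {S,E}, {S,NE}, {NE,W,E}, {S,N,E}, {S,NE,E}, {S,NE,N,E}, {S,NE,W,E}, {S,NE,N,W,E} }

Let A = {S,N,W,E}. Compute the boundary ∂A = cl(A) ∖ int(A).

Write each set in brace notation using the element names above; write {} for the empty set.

interior: largest open inside A is {S,N,E} (from {}, {S}, {E}, {S,E}, {S,N,E})
cl via duality: int({NE}) = {NE}, so X∖{NE} = {S,N,W,E}
cl∖int = {W}

{W}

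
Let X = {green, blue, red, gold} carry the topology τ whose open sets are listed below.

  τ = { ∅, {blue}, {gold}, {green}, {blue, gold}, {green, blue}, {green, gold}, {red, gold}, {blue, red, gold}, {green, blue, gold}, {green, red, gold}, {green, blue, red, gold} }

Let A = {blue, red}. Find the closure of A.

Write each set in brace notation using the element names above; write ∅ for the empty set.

cl via duality: int({green, gold}) = {green, gold}, so X∖{green, gold} = {blue, red}

{blue, red}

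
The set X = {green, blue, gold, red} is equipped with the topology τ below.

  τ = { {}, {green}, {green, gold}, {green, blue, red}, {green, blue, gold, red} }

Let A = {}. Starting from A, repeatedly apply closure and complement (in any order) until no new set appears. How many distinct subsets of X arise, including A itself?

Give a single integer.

2

X∖A={green, blue, gold, red}, int(X∖A)={green, blue, gold, red}, hence cl(A)={}
Orbit (k=closure, c=complement):
  1. A     = {}
  2. cA    = {green, blue, gold, red}
(closed under both — stop)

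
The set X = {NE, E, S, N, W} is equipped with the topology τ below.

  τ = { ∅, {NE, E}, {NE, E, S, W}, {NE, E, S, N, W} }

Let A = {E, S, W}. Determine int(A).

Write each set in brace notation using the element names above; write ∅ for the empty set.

open subsets of A: ∅; so int(A) = ∅

∅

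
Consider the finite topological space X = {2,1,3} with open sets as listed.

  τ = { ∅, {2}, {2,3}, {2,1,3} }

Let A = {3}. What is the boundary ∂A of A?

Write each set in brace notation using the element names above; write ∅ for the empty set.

opens ⊆ A: ∅; union → int = ∅
complement {2,1}; its interior {2}; cl(A) = X∖{2} = {1,3}
boundary = {1,3} ∖ ∅ = {1,3}

{1,3}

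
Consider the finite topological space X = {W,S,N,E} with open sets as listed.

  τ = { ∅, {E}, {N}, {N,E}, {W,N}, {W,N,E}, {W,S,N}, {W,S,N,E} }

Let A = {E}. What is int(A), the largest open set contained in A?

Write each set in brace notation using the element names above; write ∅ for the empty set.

{E}

opens ⊆ A: ∅, {E}; union → int = {E}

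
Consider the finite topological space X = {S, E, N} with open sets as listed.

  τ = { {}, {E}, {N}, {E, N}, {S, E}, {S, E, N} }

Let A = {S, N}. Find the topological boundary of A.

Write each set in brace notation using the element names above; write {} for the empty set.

{S}

interior: largest open inside A is {N} (from {}, {N})
cl via duality: int({E}) = {E}, so X∖{E} = {S, N}
cl∖int = {S}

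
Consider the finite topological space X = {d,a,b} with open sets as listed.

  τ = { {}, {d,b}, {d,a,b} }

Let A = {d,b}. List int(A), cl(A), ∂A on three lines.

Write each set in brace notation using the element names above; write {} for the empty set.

int(A) = {d,b}
cl(A)  = {d,a,b}
∂A     = {a}

opens ⊆ A: {}, {d,b}; union → int = {d,b}
complement {a}; its interior {}; cl(A) = X∖{} = {d,a,b}
boundary = {d,a,b} ∖ {d,b} = {a}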